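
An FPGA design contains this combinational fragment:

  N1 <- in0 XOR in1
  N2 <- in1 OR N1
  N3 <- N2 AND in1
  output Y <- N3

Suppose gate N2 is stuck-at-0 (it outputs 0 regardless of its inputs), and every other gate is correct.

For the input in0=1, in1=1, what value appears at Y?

Propagate with N2 forced: N1=0, N2=0 [stuck-at-0], N3=0.
So Y = 0. (Without the fault it would be 1.)

0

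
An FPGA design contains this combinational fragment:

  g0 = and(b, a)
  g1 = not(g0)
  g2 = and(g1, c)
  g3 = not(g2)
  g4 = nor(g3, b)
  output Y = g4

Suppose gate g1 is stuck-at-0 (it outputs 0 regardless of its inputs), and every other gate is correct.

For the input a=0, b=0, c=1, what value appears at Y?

Propagate with g1 forced: g0=0, g1=0 [stuck-at-0], g2=0, g3=1, g4=0.
So Y = 0. (Without the fault it would be 1.)

0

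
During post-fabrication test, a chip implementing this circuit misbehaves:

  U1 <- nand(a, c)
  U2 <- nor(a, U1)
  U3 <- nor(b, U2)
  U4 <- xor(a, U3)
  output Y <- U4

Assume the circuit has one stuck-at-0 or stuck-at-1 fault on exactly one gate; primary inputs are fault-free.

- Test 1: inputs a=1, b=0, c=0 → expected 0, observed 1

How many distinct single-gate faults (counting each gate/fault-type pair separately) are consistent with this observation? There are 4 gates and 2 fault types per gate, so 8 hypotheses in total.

3

Fault-free: U1=1, U2=0, U3=1, U4=0 → 0. Observed 1.
  U1 stuck-at-0: output 0 ✗
  U1 stuck-at-1: output 0 ✗
  U2 stuck-at-0: output 0 ✗
  U2 stuck-at-1: output 1 ✓
  U3 stuck-at-0: output 1 ✓
  U3 stuck-at-1: output 0 ✗
  U4 stuck-at-0: output 0 ✗
  U4 stuck-at-1: output 1 ✓
Consistent faults: {U2 stuck-at-1, U3 stuck-at-0, U4 stuck-at-1} — 3 in all.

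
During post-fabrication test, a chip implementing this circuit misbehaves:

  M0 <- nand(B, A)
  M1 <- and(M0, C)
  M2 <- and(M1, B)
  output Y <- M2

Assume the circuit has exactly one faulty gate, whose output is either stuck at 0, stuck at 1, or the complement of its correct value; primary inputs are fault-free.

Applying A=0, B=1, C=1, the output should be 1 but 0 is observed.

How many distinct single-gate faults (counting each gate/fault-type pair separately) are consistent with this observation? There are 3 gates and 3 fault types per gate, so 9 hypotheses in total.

Fault-free: M0=1, M1=1, M2=1 → 1. Observed 0.
  M0 stuck-at-0: output 0 ✓
  M0 stuck-at-1: output 1 ✗
  M0 inverted output: output 0 ✓
  M1 stuck-at-0: output 0 ✓
  M1 stuck-at-1: output 1 ✗
  M1 inverted output: output 0 ✓
  M2 stuck-at-0: output 0 ✓
  M2 stuck-at-1: output 1 ✗
  M2 inverted output: output 0 ✓
Consistent faults: {M0 stuck-at-0, M0 inverted output, M1 stuck-at-0, M1 inverted output, M2 stuck-at-0, M2 inverted output} — 6 in all.

6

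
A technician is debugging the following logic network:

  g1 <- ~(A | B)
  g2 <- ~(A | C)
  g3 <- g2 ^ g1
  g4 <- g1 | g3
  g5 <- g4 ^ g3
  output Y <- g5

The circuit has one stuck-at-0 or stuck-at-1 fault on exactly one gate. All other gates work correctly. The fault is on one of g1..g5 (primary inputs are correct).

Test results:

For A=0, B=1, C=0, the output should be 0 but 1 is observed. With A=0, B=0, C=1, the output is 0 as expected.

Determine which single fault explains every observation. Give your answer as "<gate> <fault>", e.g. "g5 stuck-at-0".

g1 stuck-at-1

Fault-free values for test 1 (A=0, B=1, C=0): g1=0, g2=1, g3=1, g4=1, g5=0, giving Y=0. Observed 1.
Test 1: faults giving observed 1 are {g1 stuck-at-1, g4 stuck-at-0, g5 stuck-at-1}.
Test 2 (A=0, B=0, C=1): fault-free g1=1, g2=0, g3=1, g4=1, g5=0 → 0; observed 0. Eliminates g4 stuck-at-0, g5 stuck-at-1.
Only g1 stuck-at-1 is consistent with every test.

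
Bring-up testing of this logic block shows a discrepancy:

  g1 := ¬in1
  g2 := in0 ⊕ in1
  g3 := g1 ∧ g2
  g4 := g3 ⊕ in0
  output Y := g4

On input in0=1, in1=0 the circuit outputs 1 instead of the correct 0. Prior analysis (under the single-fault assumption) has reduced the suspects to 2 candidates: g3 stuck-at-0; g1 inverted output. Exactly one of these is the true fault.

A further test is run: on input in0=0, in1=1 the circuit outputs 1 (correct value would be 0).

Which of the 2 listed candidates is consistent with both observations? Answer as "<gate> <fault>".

g1 inverted output

Evaluate each candidate on input in0=0, in1=1:
  g3 stuck-at-0: g1=0, g2=1, g3=0 [stuck-at-0], g4=0 → 0 — eliminated
  g1 inverted output: g1=1 [inverted output], g2=1, g3=1, g4=1 → 1 — matches
Only g1 inverted output reproduces the observed 1.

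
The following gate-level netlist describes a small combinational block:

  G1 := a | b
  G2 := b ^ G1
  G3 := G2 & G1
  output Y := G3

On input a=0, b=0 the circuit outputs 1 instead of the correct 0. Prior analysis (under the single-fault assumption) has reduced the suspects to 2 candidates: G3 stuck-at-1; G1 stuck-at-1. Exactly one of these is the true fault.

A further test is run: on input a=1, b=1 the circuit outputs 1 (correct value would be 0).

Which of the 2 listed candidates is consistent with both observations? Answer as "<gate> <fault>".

G3 stuck-at-1

Evaluate each candidate on input a=1, b=1:
  G3 stuck-at-1: G1=1, G2=0, G3=1 [stuck-at-1] → 1 — matches
  G1 stuck-at-1: G1=1 [stuck-at-1], G2=0, G3=0 → 0 — eliminated
Only G3 stuck-at-1 reproduces the observed 1.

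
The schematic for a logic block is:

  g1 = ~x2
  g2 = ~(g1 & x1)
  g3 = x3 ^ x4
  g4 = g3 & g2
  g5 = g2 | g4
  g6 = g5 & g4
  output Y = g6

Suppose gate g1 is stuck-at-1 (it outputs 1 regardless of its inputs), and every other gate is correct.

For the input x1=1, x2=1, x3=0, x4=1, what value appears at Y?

Propagate with g1 forced: g1=1 [stuck-at-1], g2=0, g3=1, g4=0, g5=0, g6=0.
So Y = 0. (Without the fault it would be 1.)

0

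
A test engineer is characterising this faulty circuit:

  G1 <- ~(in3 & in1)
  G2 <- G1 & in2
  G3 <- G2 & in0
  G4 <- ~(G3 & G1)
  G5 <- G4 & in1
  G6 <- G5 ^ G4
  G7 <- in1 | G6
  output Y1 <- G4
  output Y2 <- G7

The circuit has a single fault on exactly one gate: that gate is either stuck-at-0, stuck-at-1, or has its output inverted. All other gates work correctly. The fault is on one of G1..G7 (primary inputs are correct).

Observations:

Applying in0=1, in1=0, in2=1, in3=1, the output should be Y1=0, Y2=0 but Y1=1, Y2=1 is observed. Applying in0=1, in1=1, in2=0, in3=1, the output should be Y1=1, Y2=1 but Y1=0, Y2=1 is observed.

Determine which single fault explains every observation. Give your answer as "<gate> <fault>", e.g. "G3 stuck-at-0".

G4 inverted output

Fault-free values for test 1 (in0=1, in1=0, in2=1, in3=1): G1=1, G2=1, G3=1, G4=0, G5=0, G6=0, G7=0, giving Y1=0, Y2=0. Observed Y1=1, Y2=1.
Test 1: faults giving observed Y1=1, Y2=1 are {G1 stuck-at-0, G1 inverted output, G2 stuck-at-0, G2 inverted output, G3 stuck-at-0, G3 inverted output, G4 stuck-at-1, G4 inverted output}.
Test 2 (in0=1, in1=1, in2=0, in3=1): fault-free G1=0, G2=0, G3=0, G4=1, G5=1, G6=0, G7=1 → Y1=1, Y2=1; observed Y1=0, Y2=1. Eliminates G1 stuck-at-0, G1 inverted output, G2 stuck-at-0, G2 inverted output, G3 stuck-at-0, G3 inverted output, G4 stuck-at-1.
Only G4 inverted output is consistent with every test.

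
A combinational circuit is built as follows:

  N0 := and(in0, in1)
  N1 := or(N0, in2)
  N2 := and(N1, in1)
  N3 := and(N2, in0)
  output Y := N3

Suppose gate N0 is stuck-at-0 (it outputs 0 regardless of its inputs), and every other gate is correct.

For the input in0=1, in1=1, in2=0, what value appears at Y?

Propagate with N0 forced: N0=0 [stuck-at-0], N1=0, N2=0, N3=0.
So Y = 0. (Without the fault it would be 1.)

0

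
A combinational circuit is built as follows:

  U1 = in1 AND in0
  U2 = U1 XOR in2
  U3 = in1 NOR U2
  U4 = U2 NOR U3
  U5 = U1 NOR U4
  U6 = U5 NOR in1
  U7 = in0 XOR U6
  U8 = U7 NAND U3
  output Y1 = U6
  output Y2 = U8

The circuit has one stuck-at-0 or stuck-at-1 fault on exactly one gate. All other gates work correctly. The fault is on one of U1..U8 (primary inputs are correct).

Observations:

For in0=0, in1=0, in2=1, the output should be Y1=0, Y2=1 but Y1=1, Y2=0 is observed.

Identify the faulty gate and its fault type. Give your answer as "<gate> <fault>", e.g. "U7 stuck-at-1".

Fault-free values for test 1 (in0=0, in1=0, in2=1): U1=0, U2=1, U3=0, U4=0, U5=1, U6=0, U7=0, U8=1, giving Y1=0, Y2=1. Observed Y1=1, Y2=0.
Test 1: faults giving observed Y1=1, Y2=0 are {U1 stuck-at-1}.
Only U1 stuck-at-1 is consistent with every test.

U1 stuck-at-1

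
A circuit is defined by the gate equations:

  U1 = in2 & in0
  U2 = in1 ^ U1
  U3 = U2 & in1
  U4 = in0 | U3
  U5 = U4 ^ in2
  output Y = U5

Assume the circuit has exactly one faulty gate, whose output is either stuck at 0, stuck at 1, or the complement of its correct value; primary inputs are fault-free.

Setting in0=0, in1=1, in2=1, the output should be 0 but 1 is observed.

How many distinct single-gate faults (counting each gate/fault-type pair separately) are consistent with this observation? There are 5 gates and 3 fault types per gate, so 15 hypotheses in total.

Fault-free: U1=0, U2=1, U3=1, U4=1, U5=0 → 0. Observed 1.
  U1: stuck-at-1, inverted output ✓; others ✗
  U2: stuck-at-0, inverted output ✓; others ✗
  U3: stuck-at-0, inverted output ✓; others ✗
  U4: stuck-at-0, inverted output ✓; others ✗
  U5: stuck-at-1, inverted output ✓; others ✗
Consistent faults: {U1 stuck-at-1, U1 inverted output, U2 stuck-at-0, U2 inverted output, U3 stuck-at-0, U3 inverted output, U4 stuck-at-0, U4 inverted output, U5 stuck-at-1, U5 inverted output} — 10 in all.

10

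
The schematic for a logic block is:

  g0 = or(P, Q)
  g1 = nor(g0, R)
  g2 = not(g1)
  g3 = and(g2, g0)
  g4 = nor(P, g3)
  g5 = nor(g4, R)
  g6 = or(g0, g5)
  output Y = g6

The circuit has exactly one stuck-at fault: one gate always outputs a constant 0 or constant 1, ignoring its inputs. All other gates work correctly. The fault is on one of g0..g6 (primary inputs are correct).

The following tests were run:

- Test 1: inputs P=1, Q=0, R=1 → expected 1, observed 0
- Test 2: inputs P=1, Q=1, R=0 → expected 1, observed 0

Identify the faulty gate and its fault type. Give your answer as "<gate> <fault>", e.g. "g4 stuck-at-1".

Fault-free values for test 1 (P=1, Q=0, R=1): g0=1, g1=0, g2=1, g3=1, g4=0, g5=0, g6=1, giving Y=1. Observed 0.
Test 1: faults giving observed 0 are {g0 stuck-at-0, g6 stuck-at-0}.
Test 2 (P=1, Q=1, R=0): fault-free g0=1, g1=0, g2=1, g3=1, g4=0, g5=1, g6=1 → 1; observed 0. Eliminates g0 stuck-at-0.
Only g6 stuck-at-0 is consistent with every test.

g6 stuck-at-0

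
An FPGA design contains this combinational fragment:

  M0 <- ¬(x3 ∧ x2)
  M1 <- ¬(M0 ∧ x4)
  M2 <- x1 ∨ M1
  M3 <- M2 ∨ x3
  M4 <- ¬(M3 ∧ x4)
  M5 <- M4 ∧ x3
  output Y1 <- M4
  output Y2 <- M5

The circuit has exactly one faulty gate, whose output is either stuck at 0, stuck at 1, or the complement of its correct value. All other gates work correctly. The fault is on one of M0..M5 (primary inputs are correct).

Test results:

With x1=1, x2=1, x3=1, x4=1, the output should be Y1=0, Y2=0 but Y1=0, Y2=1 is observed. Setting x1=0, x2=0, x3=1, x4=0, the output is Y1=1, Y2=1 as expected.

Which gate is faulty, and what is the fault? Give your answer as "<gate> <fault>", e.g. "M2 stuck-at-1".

Fault-free values for test 1 (x1=1, x2=1, x3=1, x4=1): M0=0, M1=1, M2=1, M3=1, M4=0, M5=0, giving Y1=0, Y2=0. Observed Y1=0, Y2=1.
Test 1: faults giving observed Y1=0, Y2=1 are {M5 stuck-at-1, M5 inverted output}.
Test 2 (x1=0, x2=0, x3=1, x4=0): fault-free M0=1, M1=1, M2=1, M3=1, M4=1, M5=1 → Y1=1, Y2=1; observed Y1=1, Y2=1. Eliminates M5 inverted output.
Only M5 stuck-at-1 is consistent with every test.

M5 stuck-at-1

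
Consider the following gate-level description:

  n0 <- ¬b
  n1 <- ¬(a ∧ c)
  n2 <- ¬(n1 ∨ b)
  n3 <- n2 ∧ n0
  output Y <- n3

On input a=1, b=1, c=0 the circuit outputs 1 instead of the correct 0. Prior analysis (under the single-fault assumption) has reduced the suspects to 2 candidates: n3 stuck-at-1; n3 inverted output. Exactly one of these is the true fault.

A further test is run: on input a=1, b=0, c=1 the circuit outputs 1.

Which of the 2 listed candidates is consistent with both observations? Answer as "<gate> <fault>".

Evaluate each candidate on input a=1, b=0, c=1:
  n3 stuck-at-1: n0=1, n1=0, n2=1, n3=1 [stuck-at-1] → 1 — matches
  n3 inverted output: n0=1, n1=0, n2=1, n3=0 [inverted output] → 0 — eliminated
Only n3 stuck-at-1 reproduces the observed 1.

n3 stuck-at-1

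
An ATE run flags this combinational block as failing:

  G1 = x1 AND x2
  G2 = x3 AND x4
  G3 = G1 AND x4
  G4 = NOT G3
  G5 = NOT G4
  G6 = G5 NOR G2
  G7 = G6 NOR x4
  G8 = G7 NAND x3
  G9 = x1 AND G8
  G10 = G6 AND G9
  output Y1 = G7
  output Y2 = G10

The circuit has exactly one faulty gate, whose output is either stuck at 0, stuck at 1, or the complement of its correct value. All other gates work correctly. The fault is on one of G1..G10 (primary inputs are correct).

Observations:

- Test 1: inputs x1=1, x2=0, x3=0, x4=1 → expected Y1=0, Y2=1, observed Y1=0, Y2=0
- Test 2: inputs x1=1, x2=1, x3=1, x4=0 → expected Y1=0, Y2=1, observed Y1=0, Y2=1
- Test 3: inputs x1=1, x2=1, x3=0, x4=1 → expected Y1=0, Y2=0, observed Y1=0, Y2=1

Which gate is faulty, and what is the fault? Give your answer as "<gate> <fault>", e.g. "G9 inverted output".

Fault-free values for test 1 (x1=1, x2=0, x3=0, x4=1): G1=0, G2=0, G3=0, G4=1, G5=0, G6=1, G7=0, G8=1, G9=1, G10=1, giving Y1=0, Y2=1. Observed Y1=0, Y2=0.
Test 1: faults giving observed Y1=0, Y2=0 are {G1 stuck-at-1, G1 inverted output, G2 stuck-at-1, G2 inverted output, G3 stuck-at-1, G3 inverted output, G4 stuck-at-0, G4 inverted output, G5 stuck-at-1, G5 inverted output, G6 stuck-at-0, G6 inverted output, G8 stuck-at-0, G8 inverted output, G9 stuck-at-0, G9 inverted output, G10 stuck-at-0, G10 inverted output}.
Test 2 (x1=1, x2=1, x3=1, x4=0): fault-free G1=1, G2=0, G3=0, G4=1, G5=0, G6=1, G7=0, G8=1, G9=1, G10=1 → Y1=0, Y2=1; observed Y1=0, Y2=1. Eliminates G2 stuck-at-1, G2 inverted output, G3 stuck-at-1, G3 inverted output, G4 stuck-at-0, G4 inverted output, G5 stuck-at-1, G5 inverted output, G6 stuck-at-0, G6 inverted output, G8 stuck-at-0, G8 inverted output, G9 stuck-at-0, G9 inverted output, G10 stuck-at-0, G10 inverted output.
Test 3 (x1=1, x2=1, x3=0, x4=1): fault-free G1=1, G2=0, G3=1, G4=0, G5=1, G6=0, G7=0, G8=1, G9=1, G10=0 → Y1=0, Y2=0; observed Y1=0, Y2=1. Eliminates G1 stuck-at-1.
Only G1 inverted output is consistent with every test.

G1 inverted output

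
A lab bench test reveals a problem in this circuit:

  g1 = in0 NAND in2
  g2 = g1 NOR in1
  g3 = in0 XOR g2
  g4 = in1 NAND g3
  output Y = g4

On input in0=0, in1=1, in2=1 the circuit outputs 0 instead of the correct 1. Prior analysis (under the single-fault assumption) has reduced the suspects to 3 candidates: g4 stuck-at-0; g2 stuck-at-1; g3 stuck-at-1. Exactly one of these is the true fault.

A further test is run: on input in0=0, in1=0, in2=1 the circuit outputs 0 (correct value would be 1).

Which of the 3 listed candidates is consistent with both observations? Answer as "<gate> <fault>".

Evaluate each candidate on input in0=0, in1=0, in2=1:
  g4 stuck-at-0: g1=1, g2=0, g3=0, g4=0 [stuck-at-0] → 0 — matches
  g2 stuck-at-1: g1=1, g2=1 [stuck-at-1], g3=1, g4=1 → 1 — eliminated
  g3 stuck-at-1: g1=1, g2=0, g3=1 [stuck-at-1], g4=1 → 1 — eliminated
Only g4 stuck-at-0 reproduces the observed 0.

g4 stuck-at-0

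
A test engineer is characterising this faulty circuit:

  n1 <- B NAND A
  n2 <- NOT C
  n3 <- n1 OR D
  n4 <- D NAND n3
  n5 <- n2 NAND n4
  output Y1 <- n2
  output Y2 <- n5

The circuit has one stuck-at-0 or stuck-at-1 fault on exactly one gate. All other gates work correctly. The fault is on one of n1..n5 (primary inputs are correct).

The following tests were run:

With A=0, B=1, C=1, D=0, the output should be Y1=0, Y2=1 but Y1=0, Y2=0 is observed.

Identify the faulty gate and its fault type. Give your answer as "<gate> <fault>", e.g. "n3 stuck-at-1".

Fault-free values for test 1 (A=0, B=1, C=1, D=0): n1=1, n2=0, n3=1, n4=1, n5=1, giving Y1=0, Y2=1. Observed Y1=0, Y2=0.
Test 1: faults giving observed Y1=0, Y2=0 are {n5 stuck-at-0}.
Only n5 stuck-at-0 is consistent with every test.

n5 stuck-at-0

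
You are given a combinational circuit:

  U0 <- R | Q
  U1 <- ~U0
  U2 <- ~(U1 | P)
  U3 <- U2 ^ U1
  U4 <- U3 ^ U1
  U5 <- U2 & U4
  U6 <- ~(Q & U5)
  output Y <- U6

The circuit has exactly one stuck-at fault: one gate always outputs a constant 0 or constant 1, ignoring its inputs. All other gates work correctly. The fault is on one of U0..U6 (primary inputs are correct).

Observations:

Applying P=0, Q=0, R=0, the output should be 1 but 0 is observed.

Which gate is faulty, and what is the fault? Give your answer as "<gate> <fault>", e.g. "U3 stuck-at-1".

Fault-free values for test 1 (P=0, Q=0, R=0): U0=0, U1=1, U2=0, U3=1, U4=0, U5=0, U6=1, giving Y=1. Observed 0.
Test 1: faults giving observed 0 are {U6 stuck-at-0}.
Only U6 stuck-at-0 is consistent with every test.

U6 stuck-at-0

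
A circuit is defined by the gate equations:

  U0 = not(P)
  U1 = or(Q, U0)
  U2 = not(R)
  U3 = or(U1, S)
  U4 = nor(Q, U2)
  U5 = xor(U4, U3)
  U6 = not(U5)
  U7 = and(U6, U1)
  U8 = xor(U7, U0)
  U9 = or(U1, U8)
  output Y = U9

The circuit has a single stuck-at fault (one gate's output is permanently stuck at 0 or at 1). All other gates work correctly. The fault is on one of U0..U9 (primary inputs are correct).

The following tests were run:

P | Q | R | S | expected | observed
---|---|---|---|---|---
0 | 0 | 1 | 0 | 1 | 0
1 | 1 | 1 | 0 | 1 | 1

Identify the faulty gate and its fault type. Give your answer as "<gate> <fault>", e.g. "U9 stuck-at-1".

U0 stuck-at-0

Fault-free values for test 1 (P=0, Q=0, R=1, S=0): U0=1, U1=1, U2=0, U3=1, U4=1, U5=0, U6=1, U7=1, U8=0, U9=1, giving Y=1. Observed 0.
Test 1: faults giving observed 0 are {U0 stuck-at-0, U9 stuck-at-0}.
Test 2 (P=1, Q=1, R=1, S=0): fault-free U0=0, U1=1, U2=0, U3=1, U4=0, U5=1, U6=0, U7=0, U8=0, U9=1 → 1; observed 1. Eliminates U9 stuck-at-0.
Only U0 stuck-at-0 is consistent with every test.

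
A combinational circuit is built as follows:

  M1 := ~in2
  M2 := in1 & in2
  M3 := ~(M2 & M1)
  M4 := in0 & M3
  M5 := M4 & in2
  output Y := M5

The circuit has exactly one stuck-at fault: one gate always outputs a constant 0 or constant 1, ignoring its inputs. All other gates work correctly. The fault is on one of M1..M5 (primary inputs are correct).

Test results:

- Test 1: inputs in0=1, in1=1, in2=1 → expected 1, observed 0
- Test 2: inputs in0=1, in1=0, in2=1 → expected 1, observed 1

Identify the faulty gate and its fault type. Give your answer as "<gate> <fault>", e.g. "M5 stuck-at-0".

M1 stuck-at-1

Fault-free values for test 1 (in0=1, in1=1, in2=1): M1=0, M2=1, M3=1, M4=1, M5=1, giving Y=1. Observed 0.
Test 1: faults giving observed 0 are {M1 stuck-at-1, M3 stuck-at-0, M4 stuck-at-0, M5 stuck-at-0}.
Test 2 (in0=1, in1=0, in2=1): fault-free M1=0, M2=0, M3=1, M4=1, M5=1 → 1; observed 1. Eliminates M3 stuck-at-0, M4 stuck-at-0, M5 stuck-at-0.
Only M1 stuck-at-1 is consistent with every test.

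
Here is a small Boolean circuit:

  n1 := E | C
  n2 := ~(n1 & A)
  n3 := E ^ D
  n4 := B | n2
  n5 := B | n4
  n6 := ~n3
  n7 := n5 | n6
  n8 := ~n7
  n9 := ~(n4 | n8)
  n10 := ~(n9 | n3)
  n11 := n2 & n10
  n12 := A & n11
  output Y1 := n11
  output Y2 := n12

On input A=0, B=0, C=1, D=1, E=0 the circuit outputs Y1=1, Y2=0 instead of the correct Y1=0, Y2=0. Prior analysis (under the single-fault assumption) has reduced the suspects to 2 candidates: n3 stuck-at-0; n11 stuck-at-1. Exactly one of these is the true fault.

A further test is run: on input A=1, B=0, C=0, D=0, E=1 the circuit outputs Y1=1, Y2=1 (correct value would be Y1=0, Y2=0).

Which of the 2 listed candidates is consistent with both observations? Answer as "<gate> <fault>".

n11 stuck-at-1

Evaluate each candidate on input A=1, B=0, C=0, D=0, E=1:
  n3 stuck-at-0: n1=1, n2=0, n3=0 [stuck-at-0], n4=0, n5=0, n6=1, n7=1, n8=0, n9=1, n10=0, n11=0, n12=0 → Y1=0, Y2=0 — eliminated
  n11 stuck-at-1: n1=1, n2=0, n3=1, n4=0, n5=0, n6=0, n7=0, n8=1, n9=0, n10=0, n11=1 [stuck-at-1], n12=1 → Y1=1, Y2=1 — matches
Only n11 stuck-at-1 reproduces the observed Y1=1, Y2=1.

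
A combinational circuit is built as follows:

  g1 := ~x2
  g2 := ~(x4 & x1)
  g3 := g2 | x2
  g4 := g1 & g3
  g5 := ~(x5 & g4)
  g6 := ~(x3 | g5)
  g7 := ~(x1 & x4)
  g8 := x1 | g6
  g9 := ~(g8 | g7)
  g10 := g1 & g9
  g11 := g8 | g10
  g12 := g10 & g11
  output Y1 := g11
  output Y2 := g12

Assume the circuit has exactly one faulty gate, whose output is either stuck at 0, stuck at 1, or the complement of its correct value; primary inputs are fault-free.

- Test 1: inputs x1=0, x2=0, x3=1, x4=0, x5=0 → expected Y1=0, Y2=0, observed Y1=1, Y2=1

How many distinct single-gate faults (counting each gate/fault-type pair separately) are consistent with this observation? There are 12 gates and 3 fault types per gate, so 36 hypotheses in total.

Fault-free: g1=1, g2=1, g3=1, g4=1, g5=1, g6=0, g7=1, g8=0, g9=0, g10=0, g11=0, g12=0 → Y1=0, Y2=0. Observed Y1=1, Y2=1.
  g1: none of the 3 fault types match ✗
  g2: none of the 3 fault types match ✗
  g3: none of the 3 fault types match ✗
  g4: none of the 3 fault types match ✗
  g5: none of the 3 fault types match ✗
  g6: none of the 3 fault types match ✗
  g7: stuck-at-0, inverted output ✓; others ✗
  g8: none of the 3 fault types match ✗
  g9: stuck-at-1, inverted output ✓; others ✗
  g10: stuck-at-1, inverted output ✓; others ✗
  g11: none of the 3 fault types match ✗
  g12: none of the 3 fault types match ✗
Consistent faults: {g7 stuck-at-0, g7 inverted output, g9 stuck-at-1, g9 inverted output, g10 stuck-at-1, g10 inverted output} — 6 in all.

6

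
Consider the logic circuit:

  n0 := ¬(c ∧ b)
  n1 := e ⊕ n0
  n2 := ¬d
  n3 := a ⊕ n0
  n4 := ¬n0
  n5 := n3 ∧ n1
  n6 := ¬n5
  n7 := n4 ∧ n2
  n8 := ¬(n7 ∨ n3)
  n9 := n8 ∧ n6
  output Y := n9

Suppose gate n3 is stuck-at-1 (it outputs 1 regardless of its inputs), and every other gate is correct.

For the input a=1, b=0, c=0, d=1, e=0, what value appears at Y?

0

Propagate with n3 forced: n0=1, n1=1, n2=0, n3=1 [stuck-at-1], n4=0, n5=1, n6=0, n7=0, n8=0, n9=0.
So Y = 0. (Without the fault it would be 1.)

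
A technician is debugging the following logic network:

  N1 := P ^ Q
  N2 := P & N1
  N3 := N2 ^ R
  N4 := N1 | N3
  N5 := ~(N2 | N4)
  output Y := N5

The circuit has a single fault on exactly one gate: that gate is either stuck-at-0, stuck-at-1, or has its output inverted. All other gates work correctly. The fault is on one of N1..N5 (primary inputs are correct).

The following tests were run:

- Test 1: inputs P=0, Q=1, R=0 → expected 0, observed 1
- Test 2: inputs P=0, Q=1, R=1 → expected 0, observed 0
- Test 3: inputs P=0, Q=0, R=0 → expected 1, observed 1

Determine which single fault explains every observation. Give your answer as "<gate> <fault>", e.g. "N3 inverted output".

N1 stuck-at-0

Fault-free values for test 1 (P=0, Q=1, R=0): N1=1, N2=0, N3=0, N4=1, N5=0, giving Y=0. Observed 1.
Test 1: faults giving observed 1 are {N1 stuck-at-0, N1 inverted output, N4 stuck-at-0, N4 inverted output, N5 stuck-at-1, N5 inverted output}.
Test 2 (P=0, Q=1, R=1): fault-free N1=1, N2=0, N3=1, N4=1, N5=0 → 0; observed 0. Eliminates N4 stuck-at-0, N4 inverted output, N5 stuck-at-1, N5 inverted output.
Test 3 (P=0, Q=0, R=0): fault-free N1=0, N2=0, N3=0, N4=0, N5=1 → 1; observed 1. Eliminates N1 inverted output.
Only N1 stuck-at-0 is consistent with every test.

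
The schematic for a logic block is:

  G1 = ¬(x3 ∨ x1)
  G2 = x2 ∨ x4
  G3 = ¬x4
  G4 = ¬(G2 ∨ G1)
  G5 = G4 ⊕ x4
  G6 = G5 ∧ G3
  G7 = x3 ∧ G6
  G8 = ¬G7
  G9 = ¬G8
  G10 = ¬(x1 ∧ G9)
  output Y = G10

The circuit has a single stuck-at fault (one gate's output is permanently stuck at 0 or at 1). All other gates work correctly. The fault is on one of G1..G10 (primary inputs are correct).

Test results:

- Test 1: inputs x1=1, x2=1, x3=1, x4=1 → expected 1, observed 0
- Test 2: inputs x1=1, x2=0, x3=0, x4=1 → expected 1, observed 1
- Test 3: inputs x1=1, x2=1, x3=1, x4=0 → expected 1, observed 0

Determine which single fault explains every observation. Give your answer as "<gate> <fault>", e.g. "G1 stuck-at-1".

G6 stuck-at-1

Fault-free values for test 1 (x1=1, x2=1, x3=1, x4=1): G1=0, G2=1, G3=0, G4=0, G5=1, G6=0, G7=0, G8=1, G9=0, G10=1, giving Y=1. Observed 0.
Test 1: faults giving observed 0 are {G3 stuck-at-1, G6 stuck-at-1, G7 stuck-at-1, G8 stuck-at-0, G9 stuck-at-1, G10 stuck-at-0}.
Test 2 (x1=1, x2=0, x3=0, x4=1): fault-free G1=0, G2=1, G3=0, G4=0, G5=1, G6=0, G7=0, G8=1, G9=0, G10=1 → 1; observed 1. Eliminates G7 stuck-at-1, G8 stuck-at-0, G9 stuck-at-1, G10 stuck-at-0.
Test 3 (x1=1, x2=1, x3=1, x4=0): fault-free G1=0, G2=1, G3=1, G4=0, G5=0, G6=0, G7=0, G8=1, G9=0, G10=1 → 1; observed 0. Eliminates G3 stuck-at-1.
Only G6 stuck-at-1 is consistent with every test.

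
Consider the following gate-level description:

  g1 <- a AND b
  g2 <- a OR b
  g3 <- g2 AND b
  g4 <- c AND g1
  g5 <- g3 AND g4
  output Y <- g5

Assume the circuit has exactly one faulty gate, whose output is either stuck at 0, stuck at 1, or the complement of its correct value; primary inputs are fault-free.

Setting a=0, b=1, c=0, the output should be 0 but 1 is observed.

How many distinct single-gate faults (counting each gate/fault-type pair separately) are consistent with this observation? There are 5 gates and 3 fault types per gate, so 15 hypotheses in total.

Fault-free: g1=0, g2=1, g3=1, g4=0, g5=0 → 0. Observed 1.
  g1: none of the 3 fault types match ✗
  g2: none of the 3 fault types match ✗
  g3: none of the 3 fault types match ✗
  g4: stuck-at-1, inverted output ✓; others ✗
  g5: stuck-at-1, inverted output ✓; others ✗
Consistent faults: {g4 stuck-at-1, g4 inverted output, g5 stuck-at-1, g5 inverted output} — 4 in all.

4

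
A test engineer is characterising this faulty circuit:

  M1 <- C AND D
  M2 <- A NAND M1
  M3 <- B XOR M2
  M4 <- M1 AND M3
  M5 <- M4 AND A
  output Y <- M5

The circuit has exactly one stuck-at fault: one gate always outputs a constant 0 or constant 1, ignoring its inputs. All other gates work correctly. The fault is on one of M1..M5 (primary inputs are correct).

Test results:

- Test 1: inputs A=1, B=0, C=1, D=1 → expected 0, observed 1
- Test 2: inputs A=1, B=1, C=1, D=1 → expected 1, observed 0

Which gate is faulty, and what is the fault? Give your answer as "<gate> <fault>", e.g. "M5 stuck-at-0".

M2 stuck-at-1

Fault-free values for test 1 (A=1, B=0, C=1, D=1): M1=1, M2=0, M3=0, M4=0, M5=0, giving Y=0. Observed 1.
Test 1: faults giving observed 1 are {M2 stuck-at-1, M3 stuck-at-1, M4 stuck-at-1, M5 stuck-at-1}.
Test 2 (A=1, B=1, C=1, D=1): fault-free M1=1, M2=0, M3=1, M4=1, M5=1 → 1; observed 0. Eliminates M3 stuck-at-1, M4 stuck-at-1, M5 stuck-at-1.
Only M2 stuck-at-1 is consistent with every test.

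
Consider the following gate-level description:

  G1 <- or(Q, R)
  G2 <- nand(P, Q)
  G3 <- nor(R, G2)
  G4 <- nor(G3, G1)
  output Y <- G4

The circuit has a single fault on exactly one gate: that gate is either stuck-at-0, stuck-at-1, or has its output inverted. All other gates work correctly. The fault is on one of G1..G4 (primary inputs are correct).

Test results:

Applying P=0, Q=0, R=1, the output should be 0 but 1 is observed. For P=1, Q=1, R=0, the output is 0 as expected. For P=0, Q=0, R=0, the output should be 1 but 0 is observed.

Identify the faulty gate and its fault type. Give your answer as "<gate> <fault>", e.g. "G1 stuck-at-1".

Fault-free values for test 1 (P=0, Q=0, R=1): G1=1, G2=1, G3=0, G4=0, giving Y=0. Observed 1.
Test 1: faults giving observed 1 are {G1 stuck-at-0, G1 inverted output, G4 stuck-at-1, G4 inverted output}.
Test 2 (P=1, Q=1, R=0): fault-free G1=1, G2=0, G3=1, G4=0 → 0; observed 0. Eliminates G4 stuck-at-1, G4 inverted output.
Test 3 (P=0, Q=0, R=0): fault-free G1=0, G2=1, G3=0, G4=1 → 1; observed 0. Eliminates G1 stuck-at-0.
Only G1 inverted output is consistent with every test.

G1 inverted output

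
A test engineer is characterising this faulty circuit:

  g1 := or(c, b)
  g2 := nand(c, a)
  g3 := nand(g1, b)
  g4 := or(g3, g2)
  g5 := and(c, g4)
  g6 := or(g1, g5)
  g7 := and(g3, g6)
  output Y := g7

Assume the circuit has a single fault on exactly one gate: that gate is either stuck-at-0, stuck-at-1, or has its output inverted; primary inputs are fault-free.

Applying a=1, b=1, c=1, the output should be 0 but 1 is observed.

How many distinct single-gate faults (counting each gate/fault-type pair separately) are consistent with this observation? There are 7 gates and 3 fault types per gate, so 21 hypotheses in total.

6

Fault-free: g1=1, g2=0, g3=0, g4=0, g5=0, g6=1, g7=0 → 0. Observed 1.
  g1: stuck-at-0, inverted output ✓; others ✗
  g2: none of the 3 fault types match ✗
  g3: stuck-at-1, inverted output ✓; others ✗
  g4: none of the 3 fault types match ✗
  g5: none of the 3 fault types match ✗
  g6: none of the 3 fault types match ✗
  g7: stuck-at-1, inverted output ✓; others ✗
Consistent faults: {g1 stuck-at-0, g1 inverted output, g3 stuck-at-1, g3 inverted output, g7 stuck-at-1, g7 inverted output} — 6 in all.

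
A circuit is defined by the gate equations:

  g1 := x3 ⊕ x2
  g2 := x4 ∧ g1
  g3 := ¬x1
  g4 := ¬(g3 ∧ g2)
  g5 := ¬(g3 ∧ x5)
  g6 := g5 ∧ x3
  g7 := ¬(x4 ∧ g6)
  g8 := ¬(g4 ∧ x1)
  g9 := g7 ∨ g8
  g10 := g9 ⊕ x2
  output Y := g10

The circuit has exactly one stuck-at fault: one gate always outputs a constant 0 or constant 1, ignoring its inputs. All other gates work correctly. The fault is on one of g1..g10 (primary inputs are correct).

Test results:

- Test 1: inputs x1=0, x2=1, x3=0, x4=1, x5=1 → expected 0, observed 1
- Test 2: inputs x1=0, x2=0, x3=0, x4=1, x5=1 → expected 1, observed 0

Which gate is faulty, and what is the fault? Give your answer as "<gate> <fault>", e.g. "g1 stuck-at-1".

Fault-free values for test 1 (x1=0, x2=1, x3=0, x4=1, x5=1): g1=1, g2=1, g3=1, g4=0, g5=0, g6=0, g7=1, g8=1, g9=1, g10=0, giving Y=0. Observed 1.
Test 1: faults giving observed 1 are {g9 stuck-at-0, g10 stuck-at-1}.
Test 2 (x1=0, x2=0, x3=0, x4=1, x5=1): fault-free g1=0, g2=0, g3=1, g4=1, g5=0, g6=0, g7=1, g8=1, g9=1, g10=1 → 1; observed 0. Eliminates g10 stuck-at-1.
Only g9 stuck-at-0 is consistent with every test.

g9 stuck-at-0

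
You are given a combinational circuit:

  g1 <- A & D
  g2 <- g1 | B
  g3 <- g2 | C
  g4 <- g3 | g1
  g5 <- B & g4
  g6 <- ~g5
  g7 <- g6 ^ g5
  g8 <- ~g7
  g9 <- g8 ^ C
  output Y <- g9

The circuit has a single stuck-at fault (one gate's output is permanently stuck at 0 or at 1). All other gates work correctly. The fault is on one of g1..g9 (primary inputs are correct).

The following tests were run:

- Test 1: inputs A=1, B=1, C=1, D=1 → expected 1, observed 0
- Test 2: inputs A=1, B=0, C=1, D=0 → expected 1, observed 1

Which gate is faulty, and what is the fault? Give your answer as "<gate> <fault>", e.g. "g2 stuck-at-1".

Fault-free values for test 1 (A=1, B=1, C=1, D=1): g1=1, g2=1, g3=1, g4=1, g5=1, g6=0, g7=1, g8=0, g9=1, giving Y=1. Observed 0.
Test 1: faults giving observed 0 are {g6 stuck-at-1, g7 stuck-at-0, g8 stuck-at-1, g9 stuck-at-0}.
Test 2 (A=1, B=0, C=1, D=0): fault-free g1=0, g2=0, g3=1, g4=1, g5=0, g6=1, g7=1, g8=0, g9=1 → 1; observed 1. Eliminates g7 stuck-at-0, g8 stuck-at-1, g9 stuck-at-0.
Only g6 stuck-at-1 is consistent with every test.

g6 stuck-at-1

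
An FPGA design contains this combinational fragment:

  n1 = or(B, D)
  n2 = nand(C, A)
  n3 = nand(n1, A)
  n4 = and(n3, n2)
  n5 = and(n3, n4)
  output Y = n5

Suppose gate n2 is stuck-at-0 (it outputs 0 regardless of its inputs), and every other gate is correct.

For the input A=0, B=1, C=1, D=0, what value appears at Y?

0

Propagate with n2 forced: n1=1, n2=0 [stuck-at-0], n3=1, n4=0, n5=0.
So Y = 0. (Without the fault it would be 1.)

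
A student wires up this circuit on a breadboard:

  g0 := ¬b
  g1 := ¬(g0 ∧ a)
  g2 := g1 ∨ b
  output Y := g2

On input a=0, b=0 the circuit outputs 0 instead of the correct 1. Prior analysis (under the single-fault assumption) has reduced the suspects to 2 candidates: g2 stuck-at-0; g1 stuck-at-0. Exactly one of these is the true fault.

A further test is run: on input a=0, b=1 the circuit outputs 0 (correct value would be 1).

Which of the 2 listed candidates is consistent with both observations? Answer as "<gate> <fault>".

Evaluate each candidate on input a=0, b=1:
  g2 stuck-at-0: g0=0, g1=1, g2=0 [stuck-at-0] → 0 — matches
  g1 stuck-at-0: g0=0, g1=0 [stuck-at-0], g2=1 → 1 — eliminated
Only g2 stuck-at-0 reproduces the observed 0.

g2 stuck-at-0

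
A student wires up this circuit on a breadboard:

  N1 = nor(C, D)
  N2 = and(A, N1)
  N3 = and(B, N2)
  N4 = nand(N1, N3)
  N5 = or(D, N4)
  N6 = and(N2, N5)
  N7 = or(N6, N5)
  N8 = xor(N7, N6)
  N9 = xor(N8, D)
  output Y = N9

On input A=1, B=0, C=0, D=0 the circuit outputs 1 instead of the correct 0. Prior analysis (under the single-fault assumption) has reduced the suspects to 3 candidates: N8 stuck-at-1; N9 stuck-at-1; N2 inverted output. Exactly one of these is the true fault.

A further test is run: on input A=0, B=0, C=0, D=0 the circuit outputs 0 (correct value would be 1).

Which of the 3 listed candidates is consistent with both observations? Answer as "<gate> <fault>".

Evaluate each candidate on input A=0, B=0, C=0, D=0:
  N8 stuck-at-1: N1=1, N2=0, N3=0, N4=1, N5=1, N6=0, N7=1, N8=1 [stuck-at-1], N9=1 → 1 — eliminated
  N9 stuck-at-1: N1=1, N2=0, N3=0, N4=1, N5=1, N6=0, N7=1, N8=1, N9=1 [stuck-at-1] → 1 — eliminated
  N2 inverted output: N1=1, N2=1 [inverted output], N3=0, N4=1, N5=1, N6=1, N7=1, N8=0, N9=0 → 0 — matches
Only N2 inverted output reproduces the observed 0.

N2 inverted output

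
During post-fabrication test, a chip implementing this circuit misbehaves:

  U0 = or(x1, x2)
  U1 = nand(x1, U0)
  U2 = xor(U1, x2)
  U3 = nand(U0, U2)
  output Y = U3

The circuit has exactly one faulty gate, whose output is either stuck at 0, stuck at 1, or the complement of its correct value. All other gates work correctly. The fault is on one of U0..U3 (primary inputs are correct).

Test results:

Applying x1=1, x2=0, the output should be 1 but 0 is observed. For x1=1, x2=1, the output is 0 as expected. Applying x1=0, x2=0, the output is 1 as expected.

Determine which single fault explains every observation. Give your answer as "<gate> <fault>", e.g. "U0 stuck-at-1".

Fault-free values for test 1 (x1=1, x2=0): U0=1, U1=0, U2=0, U3=1, giving Y=1. Observed 0.
Test 1: faults giving observed 0 are {U1 stuck-at-1, U1 inverted output, U2 stuck-at-1, U2 inverted output, U3 stuck-at-0, U3 inverted output}.
Test 2 (x1=1, x2=1): fault-free U0=1, U1=0, U2=1, U3=0 → 0; observed 0. Eliminates U1 stuck-at-1, U1 inverted output, U2 inverted output, U3 inverted output.
Test 3 (x1=0, x2=0): fault-free U0=0, U1=1, U2=1, U3=1 → 1; observed 1. Eliminates U3 stuck-at-0.
Only U2 stuck-at-1 is consistent with every test.

U2 stuck-at-1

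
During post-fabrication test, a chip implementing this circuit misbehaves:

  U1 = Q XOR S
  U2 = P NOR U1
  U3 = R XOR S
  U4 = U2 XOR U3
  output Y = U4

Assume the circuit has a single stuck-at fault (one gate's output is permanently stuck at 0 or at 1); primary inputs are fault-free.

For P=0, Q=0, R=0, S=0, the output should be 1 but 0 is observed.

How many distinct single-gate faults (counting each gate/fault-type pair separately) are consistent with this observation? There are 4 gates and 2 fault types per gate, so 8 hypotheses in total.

Fault-free: U1=0, U2=1, U3=0, U4=1 → 1. Observed 0.
  U1 stuck-at-0: output 1 ✗
  U1 stuck-at-1: output 0 ✓
  U2 stuck-at-0: output 0 ✓
  U2 stuck-at-1: output 1 ✗
  U3 stuck-at-0: output 1 ✗
  U3 stuck-at-1: output 0 ✓
  U4 stuck-at-0: output 0 ✓
  U4 stuck-at-1: output 1 ✗
Consistent faults: {U1 stuck-at-1, U2 stuck-at-0, U3 stuck-at-1, U4 stuck-at-0} — 4 in all.

4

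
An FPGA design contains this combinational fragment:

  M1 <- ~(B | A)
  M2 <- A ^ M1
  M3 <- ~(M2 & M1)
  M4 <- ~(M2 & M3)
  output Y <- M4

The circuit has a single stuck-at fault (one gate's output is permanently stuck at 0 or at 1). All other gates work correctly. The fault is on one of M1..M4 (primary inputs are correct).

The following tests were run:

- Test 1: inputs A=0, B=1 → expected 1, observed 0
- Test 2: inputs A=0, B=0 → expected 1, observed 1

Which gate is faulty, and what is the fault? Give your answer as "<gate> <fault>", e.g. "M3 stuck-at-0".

M2 stuck-at-1

Fault-free values for test 1 (A=0, B=1): M1=0, M2=0, M3=1, M4=1, giving Y=1. Observed 0.
Test 1: faults giving observed 0 are {M2 stuck-at-1, M4 stuck-at-0}.
Test 2 (A=0, B=0): fault-free M1=1, M2=1, M3=0, M4=1 → 1; observed 1. Eliminates M4 stuck-at-0.
Only M2 stuck-at-1 is consistent with every test.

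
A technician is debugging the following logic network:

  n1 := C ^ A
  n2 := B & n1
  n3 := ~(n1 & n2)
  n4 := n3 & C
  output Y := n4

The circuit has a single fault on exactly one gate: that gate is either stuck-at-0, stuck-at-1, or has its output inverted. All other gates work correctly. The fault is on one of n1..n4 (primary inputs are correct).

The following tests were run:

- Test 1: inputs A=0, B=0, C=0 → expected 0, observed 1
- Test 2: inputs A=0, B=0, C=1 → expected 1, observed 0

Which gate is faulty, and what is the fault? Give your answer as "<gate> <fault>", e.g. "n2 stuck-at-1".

n4 inverted output

Fault-free values for test 1 (A=0, B=0, C=0): n1=0, n2=0, n3=1, n4=0, giving Y=0. Observed 1.
Test 1: faults giving observed 1 are {n4 stuck-at-1, n4 inverted output}.
Test 2 (A=0, B=0, C=1): fault-free n1=1, n2=0, n3=1, n4=1 → 1; observed 0. Eliminates n4 stuck-at-1.
Only n4 inverted output is consistent with every test.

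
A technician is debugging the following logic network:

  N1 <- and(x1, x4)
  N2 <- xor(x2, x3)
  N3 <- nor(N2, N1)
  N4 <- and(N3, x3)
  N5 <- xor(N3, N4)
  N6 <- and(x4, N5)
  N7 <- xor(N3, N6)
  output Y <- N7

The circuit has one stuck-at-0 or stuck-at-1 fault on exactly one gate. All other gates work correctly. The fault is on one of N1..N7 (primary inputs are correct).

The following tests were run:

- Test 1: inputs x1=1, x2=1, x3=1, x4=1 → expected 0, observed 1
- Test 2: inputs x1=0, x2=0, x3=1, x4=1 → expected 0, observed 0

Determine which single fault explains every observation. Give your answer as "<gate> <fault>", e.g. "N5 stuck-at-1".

N1 stuck-at-0

Fault-free values for test 1 (x1=1, x2=1, x3=1, x4=1): N1=1, N2=0, N3=0, N4=0, N5=0, N6=0, N7=0, giving Y=0. Observed 1.
Test 1: faults giving observed 1 are {N1 stuck-at-0, N3 stuck-at-1, N4 stuck-at-1, N5 stuck-at-1, N6 stuck-at-1, N7 stuck-at-1}.
Test 2 (x1=0, x2=0, x3=1, x4=1): fault-free N1=0, N2=1, N3=0, N4=0, N5=0, N6=0, N7=0 → 0; observed 0. Eliminates N3 stuck-at-1, N4 stuck-at-1, N5 stuck-at-1, N6 stuck-at-1, N7 stuck-at-1.
Only N1 stuck-at-0 is consistent with every test.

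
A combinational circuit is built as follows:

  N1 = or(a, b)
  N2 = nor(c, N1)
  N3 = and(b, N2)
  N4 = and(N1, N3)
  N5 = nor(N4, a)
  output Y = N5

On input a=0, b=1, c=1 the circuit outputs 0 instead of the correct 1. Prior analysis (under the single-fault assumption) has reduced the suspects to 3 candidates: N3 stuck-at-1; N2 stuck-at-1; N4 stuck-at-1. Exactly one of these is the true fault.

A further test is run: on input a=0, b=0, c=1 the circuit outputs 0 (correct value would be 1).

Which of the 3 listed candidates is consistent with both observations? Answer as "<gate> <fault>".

N4 stuck-at-1

Evaluate each candidate on input a=0, b=0, c=1:
  N3 stuck-at-1: N1=0, N2=0, N3=1 [stuck-at-1], N4=0, N5=1 → 1 — eliminated
  N2 stuck-at-1: N1=0, N2=1 [stuck-at-1], N3=0, N4=0, N5=1 → 1 — eliminated
  N4 stuck-at-1: N1=0, N2=0, N3=0, N4=1 [stuck-at-1], N5=0 → 0 — matches
Only N4 stuck-at-1 reproduces the observed 0.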